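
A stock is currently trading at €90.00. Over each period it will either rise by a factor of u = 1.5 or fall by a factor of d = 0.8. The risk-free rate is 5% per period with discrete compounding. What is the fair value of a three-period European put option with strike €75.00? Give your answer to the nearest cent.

€6.64

Risk-neutral probability p = (1 + 0.05 − 0.8)/(1.5 − 0.8) = 0.2500/0.7000 = 0.3571
Terminal stock prices: S_uuu = 303.8, S_uud = 162, S_udd = 86.4, S_ddd = 46.08
Terminal payoffs (K − S): max(-228.8, 0) = 0, max(-87, 0) = 0, max(-11.4, 0) = 0, max(28.92, 0) = 28.92
Node uu (S = 202.5): V_uu = 1/1.05·[0.3571·0.0000 + 0.6429·0.0000] = 0.0000
Node ud (S = 108): V_ud = 1/1.05·[0.3571·0.0000 + 0.6429·0.0000] = 0.0000
Node dd (S = 57.6): V_dd = 1/1.05·[0.3571·0.0000 + 0.6429·28.9200] = 17.7061
Node u (S = 135): V_u = 1/1.05·[0.3571·0.0000 + 0.6429·0.0000] = 0.0000
Node d (S = 72): V_d = 1/1.05·[0.3571·0.0000 + 0.6429·17.7061] = 10.8405
Node 0 (S = 90): V_0 = 1/1.05·[0.3571·0.0000 + 0.6429·10.8405] = 6.6370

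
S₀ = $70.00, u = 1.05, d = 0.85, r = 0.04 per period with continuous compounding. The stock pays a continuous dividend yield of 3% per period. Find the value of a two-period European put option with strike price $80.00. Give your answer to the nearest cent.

Per-period risk-free factor R = e^0.04 = 1.0408; dividend-adjusted growth = e^(0.04−0.03) = 1.0101.
Risk-neutral probability p = (1.0101 − 0.85)/(1.05 − 0.85) = 0.1601/0.2000 = 0.8003
Terminal stock prices: S_uu = 77.17, S_ud = 62.48, S_dd = 50.57
Terminal payoffs (K − S): max(2.825, 0) = 2.825, max(17.52, 0) = 17.52, max(29.43, 0) = 29.43
Node u (S = 73.5): V_u = e^(−0.04)·[0.8003·2.8250 + 0.1997·17.5250] = 5.5354
Node d (S = 59.5): V_d = e^(−0.04)·[0.8003·17.5250 + 0.1997·29.4250] = 19.1216
Node 0 (S = 70): V_0 = e^(−0.04)·[0.8003·5.5354 + 0.1997·19.1216] = 7.9258

$7.93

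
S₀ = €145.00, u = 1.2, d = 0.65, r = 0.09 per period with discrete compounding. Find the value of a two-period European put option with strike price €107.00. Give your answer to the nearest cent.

€1.54

Risk-neutral probability p = (1 + 0.09 − 0.65)/(1.2 − 0.65) = 0.4400/0.5500 = 0.8000
Terminal stock prices: S_uu = 208.8, S_ud = 113.1, S_dd = 61.26
Terminal payoffs (K − S): max(-101.8, 0) = 0, max(-6.1, 0) = 0, max(45.74, 0) = 45.74
Node u (S = 174): V_u = 1/1.09·[0.8000·0.0000 + 0.2000·0.0000] = 0.0000
Node d (S = 94.25): V_d = 1/1.09·[0.8000·0.0000 + 0.2000·45.7375] = 8.3922
Node 0 (S = 145): V_0 = 1/1.09·[0.8000·0.0000 + 0.2000·8.3922] = 1.5399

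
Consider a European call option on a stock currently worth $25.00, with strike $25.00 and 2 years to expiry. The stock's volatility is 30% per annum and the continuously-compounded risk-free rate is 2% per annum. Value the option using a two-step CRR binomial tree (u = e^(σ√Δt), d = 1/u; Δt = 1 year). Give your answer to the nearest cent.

CRR parameters: u = e^(σ√Δt) = e^(0.3·√1) = 1.3499, d = 1/u = 0.7408
Per-period rate: rΔt = 0.02·1 = 0.02, so R = e^0.02 = 1.0202
Risk-neutral probability p = (e^0.02 − 0.7408)/(1.3499 − 0.7408) = 0.2794/0.6090 = 0.4587
Terminal stock prices: S_uu = 45.55, S_ud = 25, S_dd = 13.72
Terminal payoffs (S − K): max(20.55, 0) = 20.55, max(0, 0) = 0, max(-11.28, 0) = 0
Node u (S = 33.75): V_u = e^(−0.02)·[0.4587·20.5530 + 0.5413·0.0000] = 9.2415
Node d (S = 18.52): V_d = e^(−0.02)·[0.4587·0.0000 + 0.5413·0.0000] = 0.0000
Node 0 (S = 25): V_0 = e^(−0.02)·[0.4587·9.2415 + 0.5413·0.0000] = 4.1554

$4.16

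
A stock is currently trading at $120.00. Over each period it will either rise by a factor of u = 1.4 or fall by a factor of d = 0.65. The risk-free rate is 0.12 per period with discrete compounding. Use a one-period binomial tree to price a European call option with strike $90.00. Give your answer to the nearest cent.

Risk-neutral probability p = (1 + 0.12 − 0.65)/(1.4 − 0.65) = 0.4700/0.7500 = 0.6267
Terminal stock prices: S_u = 168, S_d = 78
Terminal payoffs (S − K): max(78, 0) = 78, max(-12, 0) = 0
Node 0 (S = 120): V_0 = 1/1.12·[0.6267·78.0000 + 0.3733·0.0000] = 43.6429

$43.64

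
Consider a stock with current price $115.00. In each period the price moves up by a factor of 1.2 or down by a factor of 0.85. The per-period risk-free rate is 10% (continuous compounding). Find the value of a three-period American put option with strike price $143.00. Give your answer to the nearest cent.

Risk-neutral probability p = (e^0.1 − 0.85)/(1.2 − 0.85) = 0.2552/0.3500 = 0.7291
Terminal stock prices: S_uuu = 198.7, S_uud = 140.8, S_udd = 99.7, S_ddd = 70.62
Terminal payoffs (K − S): max(-55.72, 0) = 0, max(2.24, 0) = 2.24, max(43.3, 0) = 43.3, max(72.38, 0) = 72.38
Node uu (S = 165.6): continuation = e^(−0.1)·[0.7291·0.0000 + 0.2709·2.2400] = 0.5492; exercise value = 0.0000 ≤ continuation, so V_uu = 0.5492
Node ud (S = 117.3): continuation = e^(−0.1)·[0.7291·2.2400 + 0.2709·43.2950] = 12.0918; exercise value = 25.7000 > continuation, so V_ud = 25.7000 (exercise)
Node dd (S = 83.09): continuation = e^(−0.1)·[0.7291·43.2950 + 0.2709·72.3756] = 46.3043; exercise value = 59.9125 > continuation, so V_dd = 59.9125 (exercise)
Node u (S = 138): continuation = e^(−0.1)·[0.7291·0.5492 + 0.2709·25.7000] = 6.6628; exercise value = 5.0000 ≤ continuation, so V_u = 6.6628
Node d (S = 97.75): continuation = e^(−0.1)·[0.7291·25.7000 + 0.2709·59.9125] = 31.6418; exercise value = 45.2500 > continuation, so V_d = 45.2500 (exercise)
Node 0 (S = 115): continuation = e^(−0.1)·[0.7291·6.6628 + 0.2709·45.2500] = 15.4887; exercise value = 28.0000 > continuation, so V_0 = 28.0000 (exercise)

$28.00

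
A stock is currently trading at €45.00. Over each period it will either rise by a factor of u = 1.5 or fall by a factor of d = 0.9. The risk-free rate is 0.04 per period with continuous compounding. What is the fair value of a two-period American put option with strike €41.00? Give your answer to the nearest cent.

€2.46

Risk-neutral probability p = (e^0.04 − 0.9)/(1.5 − 0.9) = 0.1408/0.6000 = 0.2347
Terminal stock prices: S_uu = 101.2, S_ud = 60.75, S_dd = 36.45
Terminal payoffs (K − S): max(-60.25, 0) = 0, max(-19.75, 0) = 0, max(4.55, 0) = 4.55
Node u (S = 67.5): continuation = e^(−0.04)·[0.2347·0.0000 + 0.7653·0.0000] = 0.0000; exercise value = 0.0000 ≤ continuation, so V_u = 0.0000
Node d (S = 40.5): continuation = e^(−0.04)·[0.2347·0.0000 + 0.7653·4.5500] = 3.3456; exercise value = 0.5000 ≤ continuation, so V_d = 3.3456
Node 0 (S = 45): continuation = e^(−0.04)·[0.2347·0.0000 + 0.7653·3.3456] = 2.4601; exercise value = 0.0000 ≤ continuation, so V_0 = 2.4601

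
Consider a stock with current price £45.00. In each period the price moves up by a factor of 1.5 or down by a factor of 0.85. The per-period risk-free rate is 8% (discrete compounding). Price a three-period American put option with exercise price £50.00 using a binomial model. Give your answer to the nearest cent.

£7.17

Risk-neutral probability p = (1 + 0.08 − 0.85)/(1.5 − 0.85) = 0.2300/0.6500 = 0.3538
Terminal stock prices: S_uuu = 151.9, S_uud = 86.06, S_udd = 48.77, S_ddd = 27.64
Terminal payoffs (K − S): max(-101.9, 0) = 0, max(-36.06, 0) = 0, max(1.231, 0) = 1.231, max(22.36, 0) = 22.36
Node uu (S = 101.2): continuation = 1/1.08·[0.3538·0.0000 + 0.6462·0.0000] = 0.0000; exercise value = 0.0000 ≤ continuation, so V_uu = 0.0000
Node ud (S = 57.38): continuation = 1/1.08·[0.3538·0.0000 + 0.6462·1.2313] = 0.7366; exercise value = 0.0000 ≤ continuation, so V_ud = 0.7366
Node dd (S = 32.51): continuation = 1/1.08·[0.3538·1.2313 + 0.6462·22.3644] = 13.7838; exercise value = 17.4875 > continuation, so V_dd = 17.4875 (exercise)
Node u (S = 67.5): continuation = 1/1.08·[0.3538·0.0000 + 0.6462·0.7366] = 0.4407; exercise value = 0.0000 ≤ continuation, so V_u = 0.4407
Node d (S = 38.25): continuation = 1/1.08·[0.3538·0.7366 + 0.6462·17.4875] = 10.7040; exercise value = 11.7500 > continuation, so V_d = 11.7500 (exercise)
Node 0 (S = 45): continuation = 1/1.08·[0.3538·0.4407 + 0.6462·11.7500] = 7.1743; exercise value = 5.0000 ≤ continuation, so V_0 = 7.1743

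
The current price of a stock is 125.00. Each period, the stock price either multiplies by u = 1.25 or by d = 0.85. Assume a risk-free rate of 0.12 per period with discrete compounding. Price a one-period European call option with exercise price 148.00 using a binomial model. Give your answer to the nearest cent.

4.97

Risk-neutral probability p = (1 + 0.12 − 0.85)/(1.25 − 0.85) = 0.2700/0.4000 = 0.6750
Terminal stock prices: S_u = 156.2, S_d = 106.2
Terminal payoffs (S − K): max(8.25, 0) = 8.25, max(-41.75, 0) = 0
Node 0 (S = 125): V_0 = 1/1.12·[0.6750·8.2500 + 0.3250·0.0000] = 4.9721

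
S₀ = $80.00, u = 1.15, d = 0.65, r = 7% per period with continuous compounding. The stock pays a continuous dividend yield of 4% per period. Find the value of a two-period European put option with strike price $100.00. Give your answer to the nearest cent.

$16.01

Per-period risk-free factor R = e^0.07 = 1.0725; dividend-adjusted growth = e^(0.07−0.04) = 1.0305.
Risk-neutral probability p = (1.0305 − 0.65)/(1.15 − 0.65) = 0.3805/0.5000 = 0.7609
Terminal stock prices: S_uu = 105.8, S_ud = 59.8, S_dd = 33.8
Terminal payoffs (K − S): max(-5.8, 0) = 0, max(40.2, 0) = 40.2, max(66.2, 0) = 66.2
Node u (S = 92): V_u = e^(−0.07)·[0.7609·0.0000 + 0.2391·40.2000] = 8.9617
Node d (S = 52): V_d = e^(−0.07)·[0.7609·40.2000 + 0.2391·66.2000] = 43.2783
Node 0 (S = 80): V_0 = e^(−0.07)·[0.7609·8.9617 + 0.2391·43.2783] = 16.0059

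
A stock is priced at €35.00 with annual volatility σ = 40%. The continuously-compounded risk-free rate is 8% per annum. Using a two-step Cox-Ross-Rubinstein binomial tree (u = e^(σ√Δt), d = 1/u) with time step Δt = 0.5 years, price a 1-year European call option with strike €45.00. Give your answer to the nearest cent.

€3.85

CRR parameters: u = e^(σ√Δt) = e^(0.4·√0.5) = 1.3269, d = 1/u = 0.7536
Per-period rate: rΔt = 0.08·0.5 = 0.04, so R = e^0.04 = 1.0408
Risk-neutral probability p = (e^0.04 − 0.7536)/(1.3269 − 0.7536) = 0.2872/0.5733 = 0.5009
Terminal stock prices: S_uu = 61.62, S_ud = 35, S_dd = 19.88
Terminal payoffs (S − K): max(16.62, 0) = 16.62, max(-10, 0) = 0, max(-25.12, 0) = 0
Node u (S = 46.44): V_u = e^(−0.04)·[0.5009·16.6229 + 0.4991·0.0000] = 8.0007
Node d (S = 26.38): V_d = e^(−0.04)·[0.5009·0.0000 + 0.4991·0.0000] = 0.0000
Node 0 (S = 35): V_0 = e^(−0.04)·[0.5009·8.0007 + 0.4991·0.0000] = 3.8508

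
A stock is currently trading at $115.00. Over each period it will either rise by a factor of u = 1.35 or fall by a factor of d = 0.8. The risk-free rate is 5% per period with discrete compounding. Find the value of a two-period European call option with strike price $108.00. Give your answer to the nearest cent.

Risk-neutral probability p = (1 + 0.05 − 0.8)/(1.35 − 0.8) = 0.2500/0.5500 = 0.4545
Terminal stock prices: S_uu = 209.6, S_ud = 124.2, S_dd = 73.6
Terminal payoffs (S − K): max(101.6, 0) = 101.6, max(16.2, 0) = 16.2, max(-34.4, 0) = 0
Node u (S = 155.2): V_u = 1/1.05·[0.4545·101.5875 + 0.5455·16.2000] = 52.3929
Node d (S = 92): V_d = 1/1.05·[0.4545·16.2000 + 0.5455·0.0000] = 7.0130
Node 0 (S = 115): V_0 = 1/1.05·[0.4545·52.3929 + 0.5455·7.0130] = 26.3240

$26.32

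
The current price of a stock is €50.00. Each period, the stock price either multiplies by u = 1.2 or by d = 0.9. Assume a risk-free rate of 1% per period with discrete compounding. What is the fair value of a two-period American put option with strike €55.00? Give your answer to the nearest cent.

Risk-neutral probability p = (1 + 0.01 − 0.9)/(1.2 − 0.9) = 0.1100/0.3000 = 0.3667
Terminal stock prices: S_uu = 72, S_ud = 54, S_dd = 40.5
Terminal payoffs (K − S): max(-17, 0) = 0, max(1, 0) = 1, max(14.5, 0) = 14.5
Node u (S = 60): continuation = 1/1.01·[0.3667·0.0000 + 0.6333·1.0000] = 0.6271; exercise value = 0.0000 ≤ continuation, so V_u = 0.6271
Node d (S = 45): continuation = 1/1.01·[0.3667·1.0000 + 0.6333·14.5000] = 9.4554; exercise value = 10.0000 > continuation, so V_d = 10.0000 (exercise)
Node 0 (S = 50): continuation = 1/1.01·[0.3667·0.6271 + 0.6333·10.0000] = 6.4983; exercise value = 5.0000 ≤ continuation, so V_0 = 6.4983

€6.50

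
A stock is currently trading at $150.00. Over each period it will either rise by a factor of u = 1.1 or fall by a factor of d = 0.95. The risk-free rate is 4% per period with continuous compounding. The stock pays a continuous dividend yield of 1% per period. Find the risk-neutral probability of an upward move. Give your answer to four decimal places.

p = 0.5364

Per-period risk-free factor R = e^0.04 = 1.0408; dividend-adjusted growth = e^(0.04−0.01) = 1.0305.
Risk-neutral probability p = (1.0305 − 0.95)/(1.1 − 0.95) = 0.0805/0.1500 = 0.5364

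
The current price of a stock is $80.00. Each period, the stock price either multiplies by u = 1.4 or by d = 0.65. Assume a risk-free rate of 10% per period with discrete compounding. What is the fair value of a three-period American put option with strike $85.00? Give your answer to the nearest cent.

$14.72

Risk-neutral probability p = (1 + 0.1 − 0.65)/(1.4 − 0.65) = 0.4500/0.7500 = 0.6000
Terminal stock prices: S_uuu = 219.5, S_uud = 101.9, S_udd = 47.32, S_ddd = 21.97
Terminal payoffs (K − S): max(-134.5, 0) = 0, max(-16.92, 0) = 0, max(37.68, 0) = 37.68, max(63.03, 0) = 63.03
Node uu (S = 156.8): continuation = 1/1.1·[0.6000·0.0000 + 0.4000·0.0000] = 0.0000; exercise value = 0.0000 ≤ continuation, so V_uu = 0.0000
Node ud (S = 72.8): continuation = 1/1.1·[0.6000·0.0000 + 0.4000·37.6800] = 13.7018; exercise value = 12.2000 ≤ continuation, so V_ud = 13.7018
Node dd (S = 33.8): continuation = 1/1.1·[0.6000·37.6800 + 0.4000·63.0300] = 43.4727; exercise value = 51.2000 > continuation, so V_dd = 51.2000 (exercise)
Node u (S = 112): continuation = 1/1.1·[0.6000·0.0000 + 0.4000·13.7018] = 4.9825; exercise value = 0.0000 ≤ continuation, so V_u = 4.9825
Node d (S = 52): continuation = 1/1.1·[0.6000·13.7018 + 0.4000·51.2000] = 26.0919; exercise value = 33.0000 > continuation, so V_d = 33.0000 (exercise)
Node 0 (S = 80): continuation = 1/1.1·[0.6000·4.9825 + 0.4000·33.0000] = 14.7177; exercise value = 5.0000 ≤ continuation, so V_0 = 14.7177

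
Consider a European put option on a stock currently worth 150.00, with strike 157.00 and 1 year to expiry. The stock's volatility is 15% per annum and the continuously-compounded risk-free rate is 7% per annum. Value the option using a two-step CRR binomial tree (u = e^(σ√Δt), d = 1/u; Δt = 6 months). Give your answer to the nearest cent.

7.29

CRR parameters: u = e^(σ√Δt) = e^(0.15·√0.5) = 1.1119, d = 1/u = 0.8994
Per-period rate: rΔt = 0.07·0.5 = 0.035, so R = e^0.035 = 1.0356
Risk-neutral probability p = (e^0.035 − 0.8994)/(1.1119 − 0.8994) = 0.1363/0.2125 = 0.6411
Terminal stock prices: S_uu = 185.4, S_ud = 150, S_dd = 121.3
Terminal payoffs (K − S): max(-28.45, 0) = 0, max(7, 0) = 7, max(35.67, 0) = 35.67
Node u (S = 166.8): V_u = e^(−0.035)·[0.6411·0.0000 + 0.3589·7.0000] = 2.4258
Node d (S = 134.9): V_d = e^(−0.035)·[0.6411·7.0000 + 0.3589·35.6713] = 16.6953
Node 0 (S = 150): V_0 = e^(−0.035)·[0.6411·2.4258 + 0.3589·16.6953] = 7.2875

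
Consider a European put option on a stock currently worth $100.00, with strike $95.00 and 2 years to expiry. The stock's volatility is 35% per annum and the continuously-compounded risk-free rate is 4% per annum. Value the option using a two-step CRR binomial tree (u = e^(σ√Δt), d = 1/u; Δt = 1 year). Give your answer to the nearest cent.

$11.73

CRR parameters: u = e^(σ√Δt) = e^(0.35·√1) = 1.4191, d = 1/u = 0.7047
Per-period rate: rΔt = 0.04·1 = 0.04, so R = e^0.04 = 1.0408
Risk-neutral probability p = (e^0.04 − 0.7047)/(1.4191 − 0.7047) = 0.3361/0.7144 = 0.4705
Terminal stock prices: S_uu = 201.4, S_ud = 100, S_dd = 49.66
Terminal payoffs (K − S): max(-106.4, 0) = 0, max(-5, 0) = 0, max(45.34, 0) = 45.34
Node u (S = 141.9): V_u = e^(−0.04)·[0.4705·0.0000 + 0.5295·0.0000] = 0.0000
Node d (S = 70.47): V_d = e^(−0.04)·[0.4705·0.0000 + 0.5295·45.3415] = 23.0665
Node 0 (S = 100): V_0 = e^(−0.04)·[0.4705·0.0000 + 0.5295·23.0665] = 11.7346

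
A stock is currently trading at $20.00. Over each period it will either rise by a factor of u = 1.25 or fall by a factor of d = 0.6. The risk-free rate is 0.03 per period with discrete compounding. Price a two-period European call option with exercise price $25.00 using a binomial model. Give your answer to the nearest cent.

Risk-neutral probability p = (1 + 0.03 − 0.6)/(1.25 − 0.6) = 0.4300/0.6500 = 0.6615
Terminal stock prices: S_uu = 31.25, S_ud = 15, S_dd = 7.2
Terminal payoffs (S − K): max(6.25, 0) = 6.25, max(-10, 0) = 0, max(-17.8, 0) = 0
Node u (S = 25): V_u = 1/1.03·[0.6615·6.2500 + 0.3385·0.0000] = 4.0142
Node d (S = 12): V_d = 1/1.03·[0.6615·0.0000 + 0.3385·0.0000] = 0.0000
Node 0 (S = 20): V_0 = 1/1.03·[0.6615·4.0142 + 0.3385·0.0000] = 2.5782

$2.58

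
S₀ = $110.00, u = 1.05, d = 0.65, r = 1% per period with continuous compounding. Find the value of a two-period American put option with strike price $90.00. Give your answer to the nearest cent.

Risk-neutral probability p = (e^0.01 − 0.65)/(1.05 − 0.65) = 0.3601/0.4000 = 0.9001
Terminal stock prices: S_uu = 121.3, S_ud = 75.08, S_dd = 46.48
Terminal payoffs (K − S): max(-31.28, 0) = 0, max(14.92, 0) = 14.92, max(43.52, 0) = 43.52
Node u (S = 115.5): continuation = e^(−0.01)·[0.9001·0.0000 + 0.0999·14.9250] = 1.4758; exercise value = 0.0000 ≤ continuation, so V_u = 1.4758
Node d (S = 71.5): continuation = e^(−0.01)·[0.9001·14.9250 + 0.0999·43.5250] = 17.6045; exercise value = 18.5000 > continuation, so V_d = 18.5000 (exercise)
Node 0 (S = 110): continuation = e^(−0.01)·[0.9001·1.4758 + 0.0999·18.5000] = 3.1445; exercise value = 0.0000 ≤ continuation, so V_0 = 3.1445

$3.14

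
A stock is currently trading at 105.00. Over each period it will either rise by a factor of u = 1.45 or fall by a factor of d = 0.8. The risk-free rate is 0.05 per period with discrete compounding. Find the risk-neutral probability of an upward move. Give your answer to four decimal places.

Risk-neutral probability p = (1 + 0.05 − 0.8)/(1.45 − 0.8) = 0.2500/0.6500 = 0.3846

p = 0.3846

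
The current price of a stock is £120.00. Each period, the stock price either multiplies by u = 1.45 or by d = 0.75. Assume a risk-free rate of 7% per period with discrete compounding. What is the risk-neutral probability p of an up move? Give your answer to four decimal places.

Risk-neutral probability p = (1 + 0.07 − 0.75)/(1.45 − 0.75) = 0.3200/0.7000 = 0.4571

p = 0.4571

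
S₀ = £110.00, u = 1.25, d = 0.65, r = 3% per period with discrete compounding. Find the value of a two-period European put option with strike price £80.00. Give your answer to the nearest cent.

Risk-neutral probability p = (1 + 0.03 − 0.65)/(1.25 − 0.65) = 0.3800/0.6000 = 0.6333
Terminal stock prices: S_uu = 171.9, S_ud = 89.38, S_dd = 46.48
Terminal payoffs (K − S): max(-91.88, 0) = 0, max(-9.375, 0) = 0, max(33.52, 0) = 33.52
Node u (S = 137.5): V_u = 1/1.03·[0.6333·0.0000 + 0.3667·0.0000] = 0.0000
Node d (S = 71.5): V_d = 1/1.03·[0.6333·0.0000 + 0.3667·33.5250] = 11.9345
Node 0 (S = 110): V_0 = 1/1.03·[0.6333·0.0000 + 0.3667·11.9345] = 4.2485

£4.25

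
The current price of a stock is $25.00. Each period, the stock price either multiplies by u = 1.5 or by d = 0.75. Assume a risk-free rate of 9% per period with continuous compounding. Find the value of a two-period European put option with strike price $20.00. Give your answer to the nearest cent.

Risk-neutral probability p = (e^0.09 − 0.75)/(1.5 − 0.75) = 0.3442/0.7500 = 0.4589
Terminal stock prices: S_uu = 56.25, S_ud = 28.12, S_dd = 14.06
Terminal payoffs (K − S): max(-36.25, 0) = 0, max(-8.125, 0) = 0, max(5.938, 0) = 5.938
Node u (S = 37.5): V_u = e^(−0.09)·[0.4589·0.0000 + 0.5411·0.0000] = 0.0000
Node d (S = 18.75): V_d = e^(−0.09)·[0.4589·0.0000 + 0.5411·5.9375] = 2.9363
Node 0 (S = 25): V_0 = e^(−0.09)·[0.4589·0.0000 + 0.5411·2.9363] = 1.4521

$1.45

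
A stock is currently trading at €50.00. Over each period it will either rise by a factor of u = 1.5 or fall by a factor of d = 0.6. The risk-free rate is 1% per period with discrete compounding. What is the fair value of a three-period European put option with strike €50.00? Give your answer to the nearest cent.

Risk-neutral probability p = (1 + 0.01 − 0.6)/(1.5 − 0.6) = 0.4100/0.9000 = 0.4556
Terminal stock prices: S_uuu = 168.8, S_uud = 67.5, S_udd = 27, S_ddd = 10.8
Terminal payoffs (K − S): max(-118.8, 0) = 0, max(-17.5, 0) = 0, max(23, 0) = 23, max(39.2, 0) = 39.2
Node uu (S = 112.5): V_uu = 1/1.01·[0.4556·0.0000 + 0.5444·0.0000] = 0.0000
Node ud (S = 45): V_ud = 1/1.01·[0.4556·0.0000 + 0.5444·23.0000] = 12.3982
Node dd (S = 18): V_dd = 1/1.01·[0.4556·23.0000 + 0.5444·39.2000] = 31.5050
Node u (S = 75): V_u = 1/1.01·[0.4556·0.0000 + 0.5444·12.3982] = 6.6833
Node d (S = 30): V_d = 1/1.01·[0.4556·12.3982 + 0.5444·31.5050] = 22.5750
Node 0 (S = 50): V_0 = 1/1.01·[0.4556·6.6833 + 0.5444·22.5750] = 15.1836

€15.18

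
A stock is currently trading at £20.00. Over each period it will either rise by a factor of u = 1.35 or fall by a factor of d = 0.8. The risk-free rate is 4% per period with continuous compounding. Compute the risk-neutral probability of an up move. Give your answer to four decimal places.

p = 0.4378

Risk-neutral probability p = (e^0.04 − 0.8)/(1.35 − 0.8) = 0.2408/0.5500 = 0.4378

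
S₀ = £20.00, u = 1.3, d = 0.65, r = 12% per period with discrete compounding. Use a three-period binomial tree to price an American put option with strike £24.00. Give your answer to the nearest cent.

Risk-neutral probability p = (1 + 0.12 − 0.65)/(1.3 − 0.65) = 0.4700/0.6500 = 0.7231
Terminal stock prices: S_uuu = 43.94, S_uud = 21.97, S_udd = 10.99, S_ddd = 5.492
Terminal payoffs (K − S): max(-19.94, 0) = 0, max(2.03, 0) = 2.03, max(13.01, 0) = 13.01, max(18.51, 0) = 18.51
Node uu (S = 33.8): continuation = 1/1.12·[0.7231·0.0000 + 0.2769·2.0300] = 0.5019; exercise value = 0.0000 ≤ continuation, so V_uu = 0.5019
Node ud (S = 16.9): continuation = 1/1.12·[0.7231·2.0300 + 0.2769·13.0150] = 4.5286; exercise value = 7.1000 > continuation, so V_ud = 7.1000 (exercise)
Node dd (S = 8.45): continuation = 1/1.12·[0.7231·13.0150 + 0.2769·18.5075] = 12.9786; exercise value = 15.5500 > continuation, so V_dd = 15.5500 (exercise)
Node u (S = 26): continuation = 1/1.12·[0.7231·0.5019 + 0.2769·7.1000] = 2.0795; exercise value = 0.0000 ≤ continuation, so V_u = 2.0795
Node d (S = 13): continuation = 1/1.12·[0.7231·7.1000 + 0.2769·15.5500] = 8.4286; exercise value = 11.0000 > continuation, so V_d = 11.0000 (exercise)
Node 0 (S = 20): continuation = 1/1.12·[0.7231·2.0795 + 0.2769·11.0000] = 4.0623; exercise value = 4.0000 ≤ continuation, so V_0 = 4.0623

£4.06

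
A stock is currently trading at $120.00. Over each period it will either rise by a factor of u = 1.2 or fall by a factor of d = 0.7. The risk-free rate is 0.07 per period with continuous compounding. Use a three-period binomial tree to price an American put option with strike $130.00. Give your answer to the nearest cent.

$16.80

Risk-neutral probability p = (e^0.07 − 0.7)/(1.2 − 0.7) = 0.3725/0.5000 = 0.7450
Terminal stock prices: S_uuu = 207.4, S_uud = 121, S_udd = 70.56, S_ddd = 41.16
Terminal payoffs (K − S): max(-77.36, 0) = 0, max(9.04, 0) = 9.04, max(59.44, 0) = 59.44, max(88.84, 0) = 88.84
Node uu (S = 172.8): continuation = e^(−0.07)·[0.7450·0.0000 + 0.2550·9.0400] = 2.1492; exercise value = 0.0000 ≤ continuation, so V_uu = 2.1492
Node ud (S = 100.8): continuation = e^(−0.07)·[0.7450·9.0400 + 0.2550·59.4400] = 20.4112; exercise value = 29.2000 > continuation, so V_ud = 29.2000 (exercise)
Node dd (S = 58.8): continuation = e^(−0.07)·[0.7450·59.4400 + 0.2550·88.8400] = 62.4112; exercise value = 71.2000 > continuation, so V_dd = 71.2000 (exercise)
Node u (S = 144): continuation = e^(−0.07)·[0.7450·2.1492 + 0.2550·29.2000] = 8.4351; exercise value = 0.0000 ≤ continuation, so V_u = 8.4351
Node d (S = 84): continuation = e^(−0.07)·[0.7450·29.2000 + 0.2550·71.2000] = 37.2112; exercise value = 46.0000 > continuation, so V_d = 46.0000 (exercise)
Node 0 (S = 120): continuation = e^(−0.07)·[0.7450·8.4351 + 0.2550·46.0000] = 16.7957; exercise value = 10.0000 ≤ continuation, so V_0 = 16.7957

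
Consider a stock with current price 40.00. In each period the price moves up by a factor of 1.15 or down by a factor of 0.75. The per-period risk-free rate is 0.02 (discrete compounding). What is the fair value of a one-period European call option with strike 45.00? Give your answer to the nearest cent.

0.66

Risk-neutral probability p = (1 + 0.02 − 0.75)/(1.15 − 0.75) = 0.2700/0.4000 = 0.6750
Terminal stock prices: S_u = 46, S_d = 30
Terminal payoffs (S − K): max(1, 0) = 1, max(-15, 0) = 0
Node 0 (S = 40): V_0 = 1/1.02·[0.6750·1.0000 + 0.3250·0.0000] = 0.6618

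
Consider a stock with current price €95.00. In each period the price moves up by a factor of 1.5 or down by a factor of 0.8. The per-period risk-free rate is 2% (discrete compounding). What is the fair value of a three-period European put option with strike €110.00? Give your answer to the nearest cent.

Risk-neutral probability p = (1 + 0.02 − 0.8)/(1.5 − 0.8) = 0.2200/0.7000 = 0.3143
Terminal stock prices: S_uuu = 320.6, S_uud = 171, S_udd = 91.2, S_ddd = 48.64
Terminal payoffs (K − S): max(-210.6, 0) = 0, max(-61, 0) = 0, max(18.8, 0) = 18.8, max(61.36, 0) = 61.36
Node uu (S = 213.8): V_uu = 1/1.02·[0.3143·0.0000 + 0.6857·0.0000] = 0.0000
Node ud (S = 114): V_ud = 1/1.02·[0.3143·0.0000 + 0.6857·18.8000] = 12.6387
Node dd (S = 60.8): V_dd = 1/1.02·[0.3143·18.8000 + 0.6857·61.3600] = 47.0431
Node u (S = 142.5): V_u = 1/1.02·[0.3143·0.0000 + 0.6857·12.6387] = 8.4966
Node d (S = 76): V_d = 1/1.02·[0.3143·12.6387 + 0.6857·47.0431] = 35.5199
Node 0 (S = 95): V_0 = 1/1.02·[0.3143·8.4966 + 0.6857·35.5199] = 26.4969

€26.50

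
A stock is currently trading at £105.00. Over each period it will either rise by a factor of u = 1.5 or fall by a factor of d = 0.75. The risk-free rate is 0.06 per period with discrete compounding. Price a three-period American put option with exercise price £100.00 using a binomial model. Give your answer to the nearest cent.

Risk-neutral probability p = (1 + 0.06 − 0.75)/(1.5 − 0.75) = 0.3100/0.7500 = 0.4133
Terminal stock prices: S_uuu = 354.4, S_uud = 177.2, S_udd = 88.59, S_ddd = 44.3
Terminal payoffs (K − S): max(-254.4, 0) = 0, max(-77.19, 0) = 0, max(11.41, 0) = 11.41, max(55.7, 0) = 55.7
Node uu (S = 236.2): continuation = 1/1.06·[0.4133·0.0000 + 0.5867·0.0000] = 0.0000; exercise value = 0.0000 ≤ continuation, so V_uu = 0.0000
Node ud (S = 118.1): continuation = 1/1.06·[0.4133·0.0000 + 0.5867·11.4062] = 6.3129; exercise value = 0.0000 ≤ continuation, so V_ud = 6.3129
Node dd (S = 59.06): continuation = 1/1.06·[0.4133·11.4062 + 0.5867·55.7031] = 35.2771; exercise value = 40.9375 > continuation, so V_dd = 40.9375 (exercise)
Node u (S = 157.5): continuation = 1/1.06·[0.4133·0.0000 + 0.5867·6.3129] = 3.4939; exercise value = 0.0000 ≤ continuation, so V_u = 3.4939
Node d (S = 78.75): continuation = 1/1.06·[0.4133·6.3129 + 0.5867·40.9375] = 25.1189; exercise value = 21.2500 ≤ continuation, so V_d = 25.1189
Node 0 (S = 105): continuation = 1/1.06·[0.4133·3.4939 + 0.5867·25.1189] = 15.2647; exercise value = 0.0000 ≤ continuation, so V_0 = 15.2647

£15.26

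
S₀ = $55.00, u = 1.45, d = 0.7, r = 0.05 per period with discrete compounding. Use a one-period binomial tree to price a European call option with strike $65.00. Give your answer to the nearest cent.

Risk-neutral probability p = (1 + 0.05 − 0.7)/(1.45 − 0.7) = 0.3500/0.7500 = 0.4667
Terminal stock prices: S_u = 79.75, S_d = 38.5
Terminal payoffs (S − K): max(14.75, 0) = 14.75, max(-26.5, 0) = 0
Node 0 (S = 55): V_0 = 1/1.05·[0.4667·14.7500 + 0.5333·0.0000] = 6.5556

$6.56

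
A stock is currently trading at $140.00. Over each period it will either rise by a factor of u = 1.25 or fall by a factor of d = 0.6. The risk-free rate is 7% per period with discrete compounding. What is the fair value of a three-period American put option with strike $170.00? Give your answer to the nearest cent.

Risk-neutral probability p = (1 + 0.07 − 0.6)/(1.25 − 0.6) = 0.4700/0.6500 = 0.7231
Terminal stock prices: S_uuu = 273.4, S_uud = 131.2, S_udd = 63, S_ddd = 30.24
Terminal payoffs (K − S): max(-103.4, 0) = 0, max(38.75, 0) = 38.75, max(107, 0) = 107, max(139.8, 0) = 139.8
Node uu (S = 218.8): continuation = 1/1.07·[0.7231·0.0000 + 0.2769·38.7500] = 10.0288; exercise value = 0.0000 ≤ continuation, so V_uu = 10.0288
Node ud (S = 105): continuation = 1/1.07·[0.7231·38.7500 + 0.2769·107.0000] = 53.8785; exercise value = 65.0000 > continuation, so V_ud = 65.0000 (exercise)
Node dd (S = 50.4): continuation = 1/1.07·[0.7231·107.0000 + 0.2769·139.7600] = 108.4785; exercise value = 119.6000 > continuation, so V_dd = 119.6000 (exercise)
Node u (S = 175): continuation = 1/1.07·[0.7231·10.0288 + 0.2769·65.0000] = 23.5996; exercise value = 0.0000 ≤ continuation, so V_u = 23.5996
Node d (S = 84): continuation = 1/1.07·[0.7231·65.0000 + 0.2769·119.6000] = 74.8785; exercise value = 86.0000 > continuation, so V_d = 86.0000 (exercise)
Node 0 (S = 140): continuation = 1/1.07·[0.7231·23.5996 + 0.2769·86.0000] = 38.2053; exercise value = 30.0000 ≤ continuation, so V_0 = 38.2053

$38.21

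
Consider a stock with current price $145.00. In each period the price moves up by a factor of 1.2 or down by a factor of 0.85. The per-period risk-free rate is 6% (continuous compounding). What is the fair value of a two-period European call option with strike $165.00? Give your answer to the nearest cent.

$14.23

Risk-neutral probability p = (e^0.06 − 0.85)/(1.2 − 0.85) = 0.2118/0.3500 = 0.6052
Terminal stock prices: S_uu = 208.8, S_ud = 147.9, S_dd = 104.8
Terminal payoffs (S − K): max(43.8, 0) = 43.8, max(-17.1, 0) = 0, max(-60.24, 0) = 0
Node u (S = 174): V_u = e^(−0.06)·[0.6052·43.8000 + 0.3948·0.0000] = 24.9660
Node d (S = 123.2): V_d = e^(−0.06)·[0.6052·0.0000 + 0.3948·0.0000] = 0.0000
Node 0 (S = 145): V_0 = e^(−0.06)·[0.6052·24.9660 + 0.3948·0.0000] = 14.2306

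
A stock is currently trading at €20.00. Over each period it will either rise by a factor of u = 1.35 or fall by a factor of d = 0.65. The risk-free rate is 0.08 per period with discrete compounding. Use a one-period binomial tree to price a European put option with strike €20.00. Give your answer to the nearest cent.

Risk-neutral probability p = (1 + 0.08 − 0.65)/(1.35 − 0.65) = 0.4300/0.7000 = 0.6143
Terminal stock prices: S_u = 27, S_d = 13
Terminal payoffs (K − S): max(-7, 0) = 0, max(7, 0) = 7
Node 0 (S = 20): V_0 = 1/1.08·[0.6143·0.0000 + 0.3857·7.0000] = 2.5000

€2.50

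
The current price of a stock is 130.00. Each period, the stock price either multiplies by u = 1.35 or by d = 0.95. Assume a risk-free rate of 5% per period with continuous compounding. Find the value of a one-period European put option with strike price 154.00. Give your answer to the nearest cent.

Risk-neutral probability p = (e^0.05 − 0.95)/(1.35 − 0.95) = 0.1013/0.4000 = 0.2532
Terminal stock prices: S_u = 175.5, S_d = 123.5
Terminal payoffs (K − S): max(-21.5, 0) = 0, max(30.5, 0) = 30.5
Node 0 (S = 130): V_0 = e^(−0.05)·[0.2532·0.0000 + 0.7468·30.5000] = 21.6672

21.67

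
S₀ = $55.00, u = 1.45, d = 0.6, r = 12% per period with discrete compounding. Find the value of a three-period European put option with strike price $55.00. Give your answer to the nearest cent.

Risk-neutral probability p = (1 + 0.12 − 0.6)/(1.45 − 0.6) = 0.5200/0.8500 = 0.6118
Terminal stock prices: S_uuu = 167.7, S_uud = 69.38, S_udd = 28.71, S_ddd = 11.88
Terminal payoffs (K − S): max(-112.7, 0) = 0, max(-14.38, 0) = 0, max(26.29, 0) = 26.29, max(43.12, 0) = 43.12
Node uu (S = 115.6): V_uu = 1/1.12·[0.6118·0.0000 + 0.3882·0.0000] = 0.0000
Node ud (S = 47.85): V_ud = 1/1.12·[0.6118·0.0000 + 0.3882·26.2900] = 9.1131
Node dd (S = 19.8): V_dd = 1/1.12·[0.6118·26.2900 + 0.3882·43.1200] = 29.3071
Node u (S = 79.75): V_u = 1/1.12·[0.6118·0.0000 + 0.3882·9.1131] = 3.1590
Node d (S = 33): V_d = 1/1.12·[0.6118·9.1131 + 0.3882·29.3071] = 15.1367
Node 0 (S = 55): V_0 = 1/1.12·[0.6118·3.1590 + 0.3882·15.1367] = 6.9725

$6.97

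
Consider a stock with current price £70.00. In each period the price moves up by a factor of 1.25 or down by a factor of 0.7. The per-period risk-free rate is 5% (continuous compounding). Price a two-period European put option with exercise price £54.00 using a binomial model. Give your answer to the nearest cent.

Risk-neutral probability p = (e^0.05 − 0.7)/(1.25 − 0.7) = 0.3513/0.5500 = 0.6387
Terminal stock prices: S_uu = 109.4, S_ud = 61.25, S_dd = 34.3
Terminal payoffs (K − S): max(-55.38, 0) = 0, max(-7.25, 0) = 0, max(19.7, 0) = 19.7
Node u (S = 87.5): V_u = e^(−0.05)·[0.6387·0.0000 + 0.3613·0.0000] = 0.0000
Node d (S = 49): V_d = e^(−0.05)·[0.6387·0.0000 + 0.3613·19.7000] = 6.7710
Node 0 (S = 70): V_0 = e^(−0.05)·[0.6387·0.0000 + 0.3613·6.7710] = 2.3272

£2.33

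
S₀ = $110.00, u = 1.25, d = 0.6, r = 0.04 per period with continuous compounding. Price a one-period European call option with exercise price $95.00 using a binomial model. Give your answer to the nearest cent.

Risk-neutral probability p = (e^0.04 − 0.6)/(1.25 − 0.6) = 0.4408/0.6500 = 0.6782
Terminal stock prices: S_u = 137.5, S_d = 66
Terminal payoffs (S − K): max(42.5, 0) = 42.5, max(-29, 0) = 0
Node 0 (S = 110): V_0 = e^(−0.04)·[0.6782·42.5000 + 0.3218·0.0000] = 27.6921

$27.69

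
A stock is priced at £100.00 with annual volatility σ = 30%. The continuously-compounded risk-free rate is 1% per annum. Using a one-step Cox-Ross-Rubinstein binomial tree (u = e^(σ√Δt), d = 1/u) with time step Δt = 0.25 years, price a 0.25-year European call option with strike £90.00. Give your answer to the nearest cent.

CRR parameters: u = e^(σ√Δt) = e^(0.3·√0.25) = 1.1618, d = 1/u = 0.8607
Per-period rate: rΔt = 0.01·0.25 = 0.0025, so R = e^0.0025 = 1.0025
Risk-neutral probability p = (e^0.0025 − 0.8607)/(1.1618 − 0.8607) = 0.1418/0.3011 = 0.4709
Terminal stock prices: S_u = 116.2, S_d = 86.07
Terminal payoffs (S − K): max(26.18, 0) = 26.18, max(-3.929, 0) = 0
Node 0 (S = 100): V_0 = e^(−0.0025)·[0.4709·26.1834 + 0.5291·0.0000] = 12.2985

£12.30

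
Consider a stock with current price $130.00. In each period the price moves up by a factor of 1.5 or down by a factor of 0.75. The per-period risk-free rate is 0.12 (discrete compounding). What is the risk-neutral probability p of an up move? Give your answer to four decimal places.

Risk-neutral probability p = (1 + 0.12 − 0.75)/(1.5 − 0.75) = 0.3700/0.7500 = 0.4933

p = 0.4933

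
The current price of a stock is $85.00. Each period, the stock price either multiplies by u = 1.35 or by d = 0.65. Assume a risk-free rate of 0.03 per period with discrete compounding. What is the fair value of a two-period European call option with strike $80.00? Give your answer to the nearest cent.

$20.81

Risk-neutral probability p = (1 + 0.03 − 0.65)/(1.35 − 0.65) = 0.3800/0.7000 = 0.5429
Terminal stock prices: S_uu = 154.9, S_ud = 74.59, S_dd = 35.91
Terminal payoffs (S − K): max(74.91, 0) = 74.91, max(-5.412, 0) = 0, max(-44.09, 0) = 0
Node u (S = 114.8): V_u = 1/1.03·[0.5429·74.9125 + 0.4571·0.0000] = 39.4823
Node d (S = 55.25): V_d = 1/1.03·[0.5429·0.0000 + 0.4571·0.0000] = 0.0000
Node 0 (S = 85): V_0 = 1/1.03·[0.5429·39.4823 + 0.4571·0.0000] = 20.8090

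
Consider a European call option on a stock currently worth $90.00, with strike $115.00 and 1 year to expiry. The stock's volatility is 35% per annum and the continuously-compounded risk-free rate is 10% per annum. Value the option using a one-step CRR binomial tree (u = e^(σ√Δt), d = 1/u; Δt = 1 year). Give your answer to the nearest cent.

$6.45

CRR parameters: u = e^(σ√Δt) = e^(0.35·√1) = 1.4191, d = 1/u = 0.7047
Per-period rate: rΔt = 0.1·1 = 0.1, so R = e^0.1 = 1.1052
Risk-neutral probability p = (e^0.1 − 0.7047)/(1.4191 − 0.7047) = 0.4005/0.7144 = 0.5606
Terminal stock prices: S_u = 127.7, S_d = 63.42
Terminal payoffs (S − K): max(12.72, 0) = 12.72, max(-51.58, 0) = 0
Node 0 (S = 90): V_0 = e^(−0.1)·[0.5606·12.7161 + 0.4394·0.0000] = 6.4503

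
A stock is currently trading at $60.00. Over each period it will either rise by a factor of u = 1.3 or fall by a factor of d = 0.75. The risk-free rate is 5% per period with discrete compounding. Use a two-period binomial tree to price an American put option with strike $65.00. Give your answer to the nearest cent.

Risk-neutral probability p = (1 + 0.05 − 0.75)/(1.3 − 0.75) = 0.3000/0.5500 = 0.5455
Terminal stock prices: S_uu = 101.4, S_ud = 58.5, S_dd = 33.75
Terminal payoffs (K − S): max(-36.4, 0) = 0, max(6.5, 0) = 6.5, max(31.25, 0) = 31.25
Node u (S = 78): continuation = 1/1.05·[0.5455·0.0000 + 0.4545·6.5000] = 2.8139; exercise value = 0.0000 ≤ continuation, so V_u = 2.8139
Node d (S = 45): continuation = 1/1.05·[0.5455·6.5000 + 0.4545·31.2500] = 16.9048; exercise value = 20.0000 > continuation, so V_d = 20.0000 (exercise)
Node 0 (S = 60): continuation = 1/1.05·[0.5455·2.8139 + 0.4545·20.0000] = 10.1198; exercise value = 5.0000 ≤ continuation, so V_0 = 10.1198

$10.12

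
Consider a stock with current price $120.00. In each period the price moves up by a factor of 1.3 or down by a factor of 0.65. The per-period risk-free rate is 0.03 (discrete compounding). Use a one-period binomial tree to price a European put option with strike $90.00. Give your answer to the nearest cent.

Risk-neutral probability p = (1 + 0.03 − 0.65)/(1.3 − 0.65) = 0.3800/0.6500 = 0.5846
Terminal stock prices: S_u = 156, S_d = 78
Terminal payoffs (K − S): max(-66, 0) = 0, max(12, 0) = 12
Node 0 (S = 120): V_0 = 1/1.03·[0.5846·0.0000 + 0.4154·12.0000] = 4.8394

$4.84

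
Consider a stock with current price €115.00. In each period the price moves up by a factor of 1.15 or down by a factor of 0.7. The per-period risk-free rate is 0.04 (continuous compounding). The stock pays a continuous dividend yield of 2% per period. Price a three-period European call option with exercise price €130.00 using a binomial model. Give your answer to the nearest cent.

€14.35

Per-period risk-free factor R = e^0.04 = 1.0408; dividend-adjusted growth = e^(0.04−0.02) = 1.0202.
Risk-neutral probability p = (1.0202 − 0.7)/(1.15 − 0.7) = 0.3202/0.4500 = 0.7116
Terminal stock prices: S_uuu = 174.9, S_uud = 106.5, S_udd = 64.8, S_ddd = 39.44
Terminal payoffs (S − K): max(44.9, 0) = 44.9, max(-23.54, 0) = 0, max(-65.2, 0) = 0, max(-90.56, 0) = 0
Node uu (S = 152.1): V_uu = e^(−0.04)·[0.7116·44.9006 + 0.2884·0.0000] = 30.6967
Node ud (S = 92.57): V_ud = e^(−0.04)·[0.7116·0.0000 + 0.2884·0.0000] = 0.0000
Node dd (S = 56.35): V_dd = e^(−0.04)·[0.7116·0.0000 + 0.2884·0.0000] = 0.0000
Node u (S = 132.2): V_u = e^(−0.04)·[0.7116·30.6967 + 0.2884·0.0000] = 20.9860
Node d (S = 80.5): V_d = e^(−0.04)·[0.7116·0.0000 + 0.2884·0.0000] = 0.0000
Node 0 (S = 115): V_0 = e^(−0.04)·[0.7116·20.9860 + 0.2884·0.0000] = 14.3473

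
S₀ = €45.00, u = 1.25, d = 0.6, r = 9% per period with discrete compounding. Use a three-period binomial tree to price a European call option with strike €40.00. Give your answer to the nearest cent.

Risk-neutral probability p = (1 + 0.09 − 0.6)/(1.25 − 0.6) = 0.4900/0.6500 = 0.7538
Terminal stock prices: S_uuu = 87.89, S_uud = 42.19, S_udd = 20.25, S_ddd = 9.72
Terminal payoffs (S − K): max(47.89, 0) = 47.89, max(2.188, 0) = 2.188, max(-19.75, 0) = 0, max(-30.28, 0) = 0
Node uu (S = 70.31): V_uu = 1/1.09·[0.7538·47.8906 + 0.2462·2.1875] = 33.6153
Node ud (S = 33.75): V_ud = 1/1.09·[0.7538·2.1875 + 0.2462·0.0000] = 1.5129
Node dd (S = 16.2): V_dd = 1/1.09·[0.7538·0.0000 + 0.2462·0.0000] = 0.0000
Node u (S = 56.25): V_u = 1/1.09·[0.7538·33.6153 + 0.2462·1.5129] = 23.5900
Node d (S = 27): V_d = 1/1.09·[0.7538·1.5129 + 0.2462·0.0000] = 1.0463
Node 0 (S = 45): V_0 = 1/1.09·[0.7538·23.5900 + 0.2462·1.0463] = 16.5512

€16.55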